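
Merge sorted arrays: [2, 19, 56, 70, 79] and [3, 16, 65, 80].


Take 2 from A
Take 3 from B
Take 16 from B
Take 19 from A
Take 56 from A
Take 65 from B
Take 70 from A
Take 79 from A

Merged: [2, 3, 16, 19, 56, 65, 70, 79, 80]


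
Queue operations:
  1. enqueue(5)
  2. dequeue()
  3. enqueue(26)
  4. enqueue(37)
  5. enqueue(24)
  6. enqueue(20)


enqueue(5) -> [5]
dequeue()->5, []
enqueue(26) -> [26]
enqueue(37) -> [26, 37]
enqueue(24) -> [26, 37, 24]
enqueue(20) -> [26, 37, 24, 20]

Final queue: [26, 37, 24, 20]


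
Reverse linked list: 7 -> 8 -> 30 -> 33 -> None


Step 1: curr=7, set curr.next=prev(None) | reversed so far: 7
Step 2: curr=8, set curr.next=prev(7) | reversed so far: 8 -> 7
Step 3: curr=30, set curr.next=prev(8) | reversed so far: 30 -> 8 -> 7
Step 4: curr=33, set curr.next=prev(30) | reversed so far: 33 -> 30 -> 8 -> 7

33 -> 30 -> 8 -> 7 -> None


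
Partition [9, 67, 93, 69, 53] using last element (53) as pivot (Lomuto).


Pivot: 53
  9 <= 53: advance i (no swap)
Place pivot at 1: [9, 53, 93, 69, 67]

Partitioned: [9, 53, 93, 69, 67]


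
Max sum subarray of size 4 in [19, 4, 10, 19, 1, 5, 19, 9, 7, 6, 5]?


[0:4]: 52
[1:5]: 34
[2:6]: 35
[3:7]: 44
[4:8]: 34
[5:9]: 40
[6:10]: 41
[7:11]: 27

Max: 52 at [0:4]


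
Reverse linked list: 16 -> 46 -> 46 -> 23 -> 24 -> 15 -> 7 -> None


Step 1: curr=16, set curr.next=prev(None) | reversed so far: 16
Step 2: curr=46, set curr.next=prev(16) | reversed so far: 46 -> 16
Step 3: curr=46, set curr.next=prev(46) | reversed so far: 46 -> 46 -> 16
Step 4: curr=23, set curr.next=prev(46) | reversed so far: 23 -> 46 -> 46 -> 16
Step 5: curr=24, set curr.next=prev(23) | reversed so far: 24 -> 23 -> 46 -> 46 -> 16
Step 6: curr=15, set curr.next=prev(24) | reversed so far: 15 -> 24 -> 23 -> 46 -> 46 -> 16
Step 7: curr=7, set curr.next=prev(15) | reversed so far: 7 -> 15 -> 24 -> 23 -> 46 -> 46 -> 16

7 -> 15 -> 24 -> 23 -> 46 -> 46 -> 16 -> None


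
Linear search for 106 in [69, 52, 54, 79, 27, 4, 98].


i=0: 69!=106
i=1: 52!=106
i=2: 54!=106
i=3: 79!=106
i=4: 27!=106
i=5: 4!=106
i=6: 98!=106

Not found, 7 comps


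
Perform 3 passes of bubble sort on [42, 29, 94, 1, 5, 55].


Initial: [42, 29, 94, 1, 5, 55]
Pass 1: [29, 42, 1, 5, 55, 94] (4 swaps)
Pass 2: [29, 1, 5, 42, 55, 94] (2 swaps)
Pass 3: [1, 5, 29, 42, 55, 94] (2 swaps)

After 3 passes: [1, 5, 29, 42, 55, 94]


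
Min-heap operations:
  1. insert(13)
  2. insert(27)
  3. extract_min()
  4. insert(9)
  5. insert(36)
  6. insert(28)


insert(13) -> [13]
insert(27) -> [13, 27]
extract_min()->13, [27]
insert(9) -> [9, 27]
insert(36) -> [9, 27, 36]
insert(28) -> [9, 27, 36, 28]

Final heap: [9, 27, 36, 28]


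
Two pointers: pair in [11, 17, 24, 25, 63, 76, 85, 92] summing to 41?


lo=0(11)+hi=7(92)=103
lo=0(11)+hi=6(85)=96
lo=0(11)+hi=5(76)=87
lo=0(11)+hi=4(63)=74
lo=0(11)+hi=3(25)=36
lo=1(17)+hi=3(25)=42
lo=1(17)+hi=2(24)=41

Yes: 17+24=41


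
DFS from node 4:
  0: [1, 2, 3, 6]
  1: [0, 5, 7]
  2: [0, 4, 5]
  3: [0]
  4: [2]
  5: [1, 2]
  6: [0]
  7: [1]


Visit 4, push [2]
Visit 2, push [5, 0]
Visit 0, push [6, 3, 1]
Visit 1, push [7, 5]
Visit 5, push []
Visit 7, push []
Visit 3, push []
Visit 6, push []

DFS order: [4, 2, 0, 1, 5, 7, 3, 6]


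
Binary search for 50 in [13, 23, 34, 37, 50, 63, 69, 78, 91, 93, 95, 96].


Step 1: lo=0, hi=11, mid=5, val=63
Step 2: lo=0, hi=4, mid=2, val=34
Step 3: lo=3, hi=4, mid=3, val=37
Step 4: lo=4, hi=4, mid=4, val=50

Found at index 4


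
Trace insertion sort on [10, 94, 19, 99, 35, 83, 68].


Initial: [10, 94, 19, 99, 35, 83, 68]
Insert 94: [10, 94, 19, 99, 35, 83, 68]
Insert 19: [10, 19, 94, 99, 35, 83, 68]
Insert 99: [10, 19, 94, 99, 35, 83, 68]
Insert 35: [10, 19, 35, 94, 99, 83, 68]
Insert 83: [10, 19, 35, 83, 94, 99, 68]
Insert 68: [10, 19, 35, 68, 83, 94, 99]

Sorted: [10, 19, 35, 68, 83, 94, 99]


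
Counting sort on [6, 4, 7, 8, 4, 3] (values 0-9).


Input: [6, 4, 7, 8, 4, 3]
Counts: [0, 0, 0, 1, 2, 0, 1, 1, 1, 0]

Sorted: [3, 4, 4, 6, 7, 8]


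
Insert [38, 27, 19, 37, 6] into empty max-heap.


Insert 38: [38]
Insert 27: [38, 27]
Insert 19: [38, 27, 19]
Insert 37: [38, 37, 19, 27]
Insert 6: [38, 37, 19, 27, 6]

Final heap: [38, 37, 19, 27, 6]


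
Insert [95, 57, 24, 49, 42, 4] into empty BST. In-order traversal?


Insert 95: root
Insert 57: L from 95
Insert 24: L from 95 -> L from 57
Insert 49: L from 95 -> L from 57 -> R from 24
Insert 42: L from 95 -> L from 57 -> R from 24 -> L from 49
Insert 4: L from 95 -> L from 57 -> L from 24

In-order: [4, 24, 42, 49, 57, 95]


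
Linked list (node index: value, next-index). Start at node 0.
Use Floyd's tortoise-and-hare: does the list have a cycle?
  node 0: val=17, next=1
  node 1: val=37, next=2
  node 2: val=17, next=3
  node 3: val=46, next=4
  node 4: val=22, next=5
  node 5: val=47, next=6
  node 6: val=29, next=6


Floyd's tortoise (slow, +1) and hare (fast, +2):
  init: slow=0, fast=0
  step 1: slow=1, fast=2
  step 2: slow=2, fast=4
  step 3: slow=3, fast=6
  step 4: slow=4, fast=6
  step 5: slow=5, fast=6
  step 6: slow=6, fast=6
  slow == fast at node 6: cycle detected

Cycle: yes


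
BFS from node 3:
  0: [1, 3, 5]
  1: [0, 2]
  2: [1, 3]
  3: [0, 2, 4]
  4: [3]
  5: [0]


Visit 3, enqueue [0, 2, 4]
Visit 0, enqueue [1, 5]
Visit 2, enqueue []
Visit 4, enqueue []
Visit 1, enqueue []
Visit 5, enqueue []

BFS order: [3, 0, 2, 4, 1, 5]


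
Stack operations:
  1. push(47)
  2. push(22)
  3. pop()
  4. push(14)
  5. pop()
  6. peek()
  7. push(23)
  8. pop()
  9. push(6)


push(47) -> [47]
push(22) -> [47, 22]
pop()->22, [47]
push(14) -> [47, 14]
pop()->14, [47]
peek()->47
push(23) -> [47, 23]
pop()->23, [47]
push(6) -> [47, 6]

Final stack: [47, 6]


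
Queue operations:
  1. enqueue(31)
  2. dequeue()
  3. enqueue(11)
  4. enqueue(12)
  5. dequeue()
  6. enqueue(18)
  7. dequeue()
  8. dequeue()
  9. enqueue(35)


enqueue(31) -> [31]
dequeue()->31, []
enqueue(11) -> [11]
enqueue(12) -> [11, 12]
dequeue()->11, [12]
enqueue(18) -> [12, 18]
dequeue()->12, [18]
dequeue()->18, []
enqueue(35) -> [35]

Final queue: [35]


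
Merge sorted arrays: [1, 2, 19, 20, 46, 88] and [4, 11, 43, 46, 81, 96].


Take 1 from A
Take 2 from A
Take 4 from B
Take 11 from B
Take 19 from A
Take 20 from A
Take 43 from B
Take 46 from A
Take 46 from B
Take 81 from B
Take 88 from A

Merged: [1, 2, 4, 11, 19, 20, 43, 46, 46, 81, 88, 96]


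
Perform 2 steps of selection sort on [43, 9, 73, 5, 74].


Initial: [43, 9, 73, 5, 74]
Step 1: min=5 at 3
  Swap: [5, 9, 73, 43, 74]
Step 2: min=9 at 1
  Swap: [5, 9, 73, 43, 74]

After 2 steps: [5, 9, 73, 43, 74]


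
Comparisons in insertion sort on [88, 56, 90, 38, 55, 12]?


Algorithm: insertion sort
Input: [88, 56, 90, 38, 55, 12]
Sorted: [12, 38, 55, 56, 88, 90]

14


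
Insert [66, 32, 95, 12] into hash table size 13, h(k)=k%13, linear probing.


Insert 66: h=1 -> slot 1
Insert 32: h=6 -> slot 6
Insert 95: h=4 -> slot 4
Insert 12: h=12 -> slot 12

Table: [None, 66, None, None, 95, None, 32, None, None, None, None, None, 12]


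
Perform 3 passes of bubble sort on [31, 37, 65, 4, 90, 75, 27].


Initial: [31, 37, 65, 4, 90, 75, 27]
Pass 1: [31, 37, 4, 65, 75, 27, 90] (3 swaps)
Pass 2: [31, 4, 37, 65, 27, 75, 90] (2 swaps)
Pass 3: [4, 31, 37, 27, 65, 75, 90] (2 swaps)

After 3 passes: [4, 31, 37, 27, 65, 75, 90]


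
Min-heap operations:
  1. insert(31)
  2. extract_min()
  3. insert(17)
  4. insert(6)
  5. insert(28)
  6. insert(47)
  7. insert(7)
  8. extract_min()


insert(31) -> [31]
extract_min()->31, []
insert(17) -> [17]
insert(6) -> [6, 17]
insert(28) -> [6, 17, 28]
insert(47) -> [6, 17, 28, 47]
insert(7) -> [6, 7, 28, 47, 17]
extract_min()->6, [7, 17, 28, 47]

Final heap: [7, 17, 28, 47]


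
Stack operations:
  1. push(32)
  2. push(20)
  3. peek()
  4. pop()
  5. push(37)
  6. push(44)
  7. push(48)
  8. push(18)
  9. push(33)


push(32) -> [32]
push(20) -> [32, 20]
peek()->20
pop()->20, [32]
push(37) -> [32, 37]
push(44) -> [32, 37, 44]
push(48) -> [32, 37, 44, 48]
push(18) -> [32, 37, 44, 48, 18]
push(33) -> [32, 37, 44, 48, 18, 33]

Final stack: [32, 37, 44, 48, 18, 33]


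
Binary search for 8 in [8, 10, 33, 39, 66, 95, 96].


Step 1: lo=0, hi=6, mid=3, val=39
Step 2: lo=0, hi=2, mid=1, val=10
Step 3: lo=0, hi=0, mid=0, val=8

Found at index 0


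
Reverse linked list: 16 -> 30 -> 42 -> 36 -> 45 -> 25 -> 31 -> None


Step 1: curr=16, set curr.next=prev(None) | reversed so far: 16
Step 2: curr=30, set curr.next=prev(16) | reversed so far: 30 -> 16
Step 3: curr=42, set curr.next=prev(30) | reversed so far: 42 -> 30 -> 16
Step 4: curr=36, set curr.next=prev(42) | reversed so far: 36 -> 42 -> 30 -> 16
Step 5: curr=45, set curr.next=prev(36) | reversed so far: 45 -> 36 -> 42 -> 30 -> 16
Step 6: curr=25, set curr.next=prev(45) | reversed so far: 25 -> 45 -> 36 -> 42 -> 30 -> 16
Step 7: curr=31, set curr.next=prev(25) | reversed so far: 31 -> 25 -> 45 -> 36 -> 42 -> 30 -> 16

31 -> 25 -> 45 -> 36 -> 42 -> 30 -> 16 -> None


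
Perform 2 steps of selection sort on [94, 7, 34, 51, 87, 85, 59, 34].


Initial: [94, 7, 34, 51, 87, 85, 59, 34]
Step 1: min=7 at 1
  Swap: [7, 94, 34, 51, 87, 85, 59, 34]
Step 2: min=34 at 2
  Swap: [7, 34, 94, 51, 87, 85, 59, 34]

After 2 steps: [7, 34, 94, 51, 87, 85, 59, 34]


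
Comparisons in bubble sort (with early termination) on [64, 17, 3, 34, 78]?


Algorithm: bubble sort (with early termination)
Input: [64, 17, 3, 34, 78]
Sorted: [3, 17, 34, 64, 78]

9


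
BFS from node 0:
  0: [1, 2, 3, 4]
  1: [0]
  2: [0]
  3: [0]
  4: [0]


Visit 0, enqueue [1, 2, 3, 4]
Visit 1, enqueue []
Visit 2, enqueue []
Visit 3, enqueue []
Visit 4, enqueue []

BFS order: [0, 1, 2, 3, 4]


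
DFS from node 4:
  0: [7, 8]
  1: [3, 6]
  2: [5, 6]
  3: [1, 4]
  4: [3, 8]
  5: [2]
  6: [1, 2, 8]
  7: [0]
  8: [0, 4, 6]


Visit 4, push [8, 3]
Visit 3, push [1]
Visit 1, push [6]
Visit 6, push [8, 2]
Visit 2, push [5]
Visit 5, push []
Visit 8, push [0]
Visit 0, push [7]
Visit 7, push []

DFS order: [4, 3, 1, 6, 2, 5, 8, 0, 7]


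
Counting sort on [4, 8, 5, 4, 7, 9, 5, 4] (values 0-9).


Input: [4, 8, 5, 4, 7, 9, 5, 4]
Counts: [0, 0, 0, 0, 3, 2, 0, 1, 1, 1]

Sorted: [4, 4, 4, 5, 5, 7, 8, 9]


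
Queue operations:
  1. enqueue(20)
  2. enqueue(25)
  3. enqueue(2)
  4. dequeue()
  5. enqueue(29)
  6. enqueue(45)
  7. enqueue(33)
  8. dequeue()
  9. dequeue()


enqueue(20) -> [20]
enqueue(25) -> [20, 25]
enqueue(2) -> [20, 25, 2]
dequeue()->20, [25, 2]
enqueue(29) -> [25, 2, 29]
enqueue(45) -> [25, 2, 29, 45]
enqueue(33) -> [25, 2, 29, 45, 33]
dequeue()->25, [2, 29, 45, 33]
dequeue()->2, [29, 45, 33]

Final queue: [29, 45, 33]


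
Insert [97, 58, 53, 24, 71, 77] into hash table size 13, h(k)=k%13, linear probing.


Insert 97: h=6 -> slot 6
Insert 58: h=6, 1 probes -> slot 7
Insert 53: h=1 -> slot 1
Insert 24: h=11 -> slot 11
Insert 71: h=6, 2 probes -> slot 8
Insert 77: h=12 -> slot 12

Table: [None, 53, None, None, None, None, 97, 58, 71, None, None, 24, 77]


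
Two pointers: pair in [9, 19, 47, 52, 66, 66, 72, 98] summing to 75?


lo=0(9)+hi=7(98)=107
lo=0(9)+hi=6(72)=81
lo=0(9)+hi=5(66)=75

Yes: 9+66=75


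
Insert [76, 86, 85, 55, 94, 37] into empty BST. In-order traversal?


Insert 76: root
Insert 86: R from 76
Insert 85: R from 76 -> L from 86
Insert 55: L from 76
Insert 94: R from 76 -> R from 86
Insert 37: L from 76 -> L from 55

In-order: [37, 55, 76, 85, 86, 94]


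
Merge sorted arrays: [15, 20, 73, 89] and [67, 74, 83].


Take 15 from A
Take 20 from A
Take 67 from B
Take 73 from A
Take 74 from B
Take 83 from B

Merged: [15, 20, 67, 73, 74, 83, 89]


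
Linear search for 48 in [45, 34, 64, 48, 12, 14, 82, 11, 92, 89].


i=0: 45!=48
i=1: 34!=48
i=2: 64!=48
i=3: 48==48 found!

Found at 3, 4 comps


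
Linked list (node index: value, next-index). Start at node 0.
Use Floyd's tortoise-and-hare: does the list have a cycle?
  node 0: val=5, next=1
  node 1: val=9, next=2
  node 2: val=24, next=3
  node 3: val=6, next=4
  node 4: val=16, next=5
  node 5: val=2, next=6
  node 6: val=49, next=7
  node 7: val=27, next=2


Floyd's tortoise (slow, +1) and hare (fast, +2):
  init: slow=0, fast=0
  step 1: slow=1, fast=2
  step 2: slow=2, fast=4
  step 3: slow=3, fast=6
  step 4: slow=4, fast=2
  step 5: slow=5, fast=4
  step 6: slow=6, fast=6
  slow == fast at node 6: cycle detected

Cycle: yes


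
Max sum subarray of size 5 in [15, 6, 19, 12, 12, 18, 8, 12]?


[0:5]: 64
[1:6]: 67
[2:7]: 69
[3:8]: 62

Max: 69 at [2:7]


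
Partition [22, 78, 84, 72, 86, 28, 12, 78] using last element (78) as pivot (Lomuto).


Pivot: 78
  22 <= 78: advance i (no swap)
  78 <= 78: advance i (no swap)
  72 <= 78: swap -> [22, 78, 72, 84, 86, 28, 12, 78]
  28 <= 78: swap -> [22, 78, 72, 28, 86, 84, 12, 78]
  12 <= 78: swap -> [22, 78, 72, 28, 12, 84, 86, 78]
Place pivot at 5: [22, 78, 72, 28, 12, 78, 86, 84]

Partitioned: [22, 78, 72, 28, 12, 78, 86, 84]


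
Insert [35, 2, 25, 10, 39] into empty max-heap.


Insert 35: [35]
Insert 2: [35, 2]
Insert 25: [35, 2, 25]
Insert 10: [35, 10, 25, 2]
Insert 39: [39, 35, 25, 2, 10]

Final heap: [39, 35, 25, 2, 10]


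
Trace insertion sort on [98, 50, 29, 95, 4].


Initial: [98, 50, 29, 95, 4]
Insert 50: [50, 98, 29, 95, 4]
Insert 29: [29, 50, 98, 95, 4]
Insert 95: [29, 50, 95, 98, 4]
Insert 4: [4, 29, 50, 95, 98]

Sorted: [4, 29, 50, 95, 98]


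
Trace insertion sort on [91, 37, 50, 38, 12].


Initial: [91, 37, 50, 38, 12]
Insert 37: [37, 91, 50, 38, 12]
Insert 50: [37, 50, 91, 38, 12]
Insert 38: [37, 38, 50, 91, 12]
Insert 12: [12, 37, 38, 50, 91]

Sorted: [12, 37, 38, 50, 91]


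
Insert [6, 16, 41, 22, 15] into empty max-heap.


Insert 6: [6]
Insert 16: [16, 6]
Insert 41: [41, 6, 16]
Insert 22: [41, 22, 16, 6]
Insert 15: [41, 22, 16, 6, 15]

Final heap: [41, 22, 16, 6, 15]


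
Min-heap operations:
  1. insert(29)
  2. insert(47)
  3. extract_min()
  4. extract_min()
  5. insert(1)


insert(29) -> [29]
insert(47) -> [29, 47]
extract_min()->29, [47]
extract_min()->47, []
insert(1) -> [1]

Final heap: [1]


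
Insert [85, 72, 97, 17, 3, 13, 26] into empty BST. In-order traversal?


Insert 85: root
Insert 72: L from 85
Insert 97: R from 85
Insert 17: L from 85 -> L from 72
Insert 3: L from 85 -> L from 72 -> L from 17
Insert 13: L from 85 -> L from 72 -> L from 17 -> R from 3
Insert 26: L from 85 -> L from 72 -> R from 17

In-order: [3, 13, 17, 26, 72, 85, 97]


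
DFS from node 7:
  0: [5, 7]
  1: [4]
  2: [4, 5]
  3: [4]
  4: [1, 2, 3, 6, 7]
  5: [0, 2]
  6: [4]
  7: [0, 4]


Visit 7, push [4, 0]
Visit 0, push [5]
Visit 5, push [2]
Visit 2, push [4]
Visit 4, push [6, 3, 1]
Visit 1, push []
Visit 3, push []
Visit 6, push []

DFS order: [7, 0, 5, 2, 4, 1, 3, 6]


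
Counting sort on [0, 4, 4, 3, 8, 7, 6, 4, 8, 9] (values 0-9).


Input: [0, 4, 4, 3, 8, 7, 6, 4, 8, 9]
Counts: [1, 0, 0, 1, 3, 0, 1, 1, 2, 1]

Sorted: [0, 3, 4, 4, 4, 6, 7, 8, 8, 9]


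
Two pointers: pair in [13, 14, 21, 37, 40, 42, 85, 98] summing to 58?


lo=0(13)+hi=7(98)=111
lo=0(13)+hi=6(85)=98
lo=0(13)+hi=5(42)=55
lo=1(14)+hi=5(42)=56
lo=2(21)+hi=5(42)=63
lo=2(21)+hi=4(40)=61
lo=2(21)+hi=3(37)=58

Yes: 21+37=58


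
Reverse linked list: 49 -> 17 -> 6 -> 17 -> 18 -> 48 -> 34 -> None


Step 1: curr=49, set curr.next=prev(None) | reversed so far: 49
Step 2: curr=17, set curr.next=prev(49) | reversed so far: 17 -> 49
Step 3: curr=6, set curr.next=prev(17) | reversed so far: 6 -> 17 -> 49
Step 4: curr=17, set curr.next=prev(6) | reversed so far: 17 -> 6 -> 17 -> 49
Step 5: curr=18, set curr.next=prev(17) | reversed so far: 18 -> 17 -> 6 -> 17 -> 49
Step 6: curr=48, set curr.next=prev(18) | reversed so far: 48 -> 18 -> 17 -> 6 -> 17 -> 49
Step 7: curr=34, set curr.next=prev(48) | reversed so far: 34 -> 48 -> 18 -> 17 -> 6 -> 17 -> 49

34 -> 48 -> 18 -> 17 -> 6 -> 17 -> 49 -> None


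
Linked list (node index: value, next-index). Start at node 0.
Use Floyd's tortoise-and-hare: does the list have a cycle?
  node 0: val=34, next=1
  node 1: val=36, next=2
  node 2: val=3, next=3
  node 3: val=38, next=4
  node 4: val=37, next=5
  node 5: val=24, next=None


Floyd's tortoise (slow, +1) and hare (fast, +2):
  init: slow=0, fast=0
  step 1: slow=1, fast=2
  step 2: slow=2, fast=4
  step 3: fast 4->5->None, no cycle

Cycle: no


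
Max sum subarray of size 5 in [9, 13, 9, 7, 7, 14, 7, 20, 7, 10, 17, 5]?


[0:5]: 45
[1:6]: 50
[2:7]: 44
[3:8]: 55
[4:9]: 55
[5:10]: 58
[6:11]: 61
[7:12]: 59

Max: 61 at [6:11]


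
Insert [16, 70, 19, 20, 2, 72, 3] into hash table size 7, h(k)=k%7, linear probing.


Insert 16: h=2 -> slot 2
Insert 70: h=0 -> slot 0
Insert 19: h=5 -> slot 5
Insert 20: h=6 -> slot 6
Insert 2: h=2, 1 probes -> slot 3
Insert 72: h=2, 2 probes -> slot 4
Insert 3: h=3, 5 probes -> slot 1

Table: [70, 3, 16, 2, 72, 19, 20]


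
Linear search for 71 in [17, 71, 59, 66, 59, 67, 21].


i=0: 17!=71
i=1: 71==71 found!

Found at 1, 2 comps


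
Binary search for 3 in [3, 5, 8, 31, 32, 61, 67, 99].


Step 1: lo=0, hi=7, mid=3, val=31
Step 2: lo=0, hi=2, mid=1, val=5
Step 3: lo=0, hi=0, mid=0, val=3

Found at index 0


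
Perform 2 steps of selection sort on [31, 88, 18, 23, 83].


Initial: [31, 88, 18, 23, 83]
Step 1: min=18 at 2
  Swap: [18, 88, 31, 23, 83]
Step 2: min=23 at 3
  Swap: [18, 23, 31, 88, 83]

After 2 steps: [18, 23, 31, 88, 83]


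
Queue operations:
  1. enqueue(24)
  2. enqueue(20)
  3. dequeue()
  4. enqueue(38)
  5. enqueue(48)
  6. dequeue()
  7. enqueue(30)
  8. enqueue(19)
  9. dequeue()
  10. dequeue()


enqueue(24) -> [24]
enqueue(20) -> [24, 20]
dequeue()->24, [20]
enqueue(38) -> [20, 38]
enqueue(48) -> [20, 38, 48]
dequeue()->20, [38, 48]
enqueue(30) -> [38, 48, 30]
enqueue(19) -> [38, 48, 30, 19]
dequeue()->38, [48, 30, 19]
dequeue()->48, [30, 19]

Final queue: [30, 19]


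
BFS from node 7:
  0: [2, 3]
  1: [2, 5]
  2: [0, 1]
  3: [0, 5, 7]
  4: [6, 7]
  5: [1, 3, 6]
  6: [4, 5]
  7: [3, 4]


Visit 7, enqueue [3, 4]
Visit 3, enqueue [0, 5]
Visit 4, enqueue [6]
Visit 0, enqueue [2]
Visit 5, enqueue [1]
Visit 6, enqueue []
Visit 2, enqueue []
Visit 1, enqueue []

BFS order: [7, 3, 4, 0, 5, 6, 2, 1]


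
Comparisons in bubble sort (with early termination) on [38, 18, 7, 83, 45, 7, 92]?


Algorithm: bubble sort (with early termination)
Input: [38, 18, 7, 83, 45, 7, 92]
Sorted: [7, 7, 18, 38, 45, 83, 92]

20


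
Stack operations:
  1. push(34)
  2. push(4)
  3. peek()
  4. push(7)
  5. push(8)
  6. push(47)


push(34) -> [34]
push(4) -> [34, 4]
peek()->4
push(7) -> [34, 4, 7]
push(8) -> [34, 4, 7, 8]
push(47) -> [34, 4, 7, 8, 47]

Final stack: [34, 4, 7, 8, 47]


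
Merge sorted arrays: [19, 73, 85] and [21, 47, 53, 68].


Take 19 from A
Take 21 from B
Take 47 from B
Take 53 from B
Take 68 from B

Merged: [19, 21, 47, 53, 68, 73, 85]


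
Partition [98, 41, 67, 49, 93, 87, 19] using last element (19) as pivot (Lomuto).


Pivot: 19
Place pivot at 0: [19, 41, 67, 49, 93, 87, 98]

Partitioned: [19, 41, 67, 49, 93, 87, 98]


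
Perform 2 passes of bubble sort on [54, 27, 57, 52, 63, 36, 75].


Initial: [54, 27, 57, 52, 63, 36, 75]
Pass 1: [27, 54, 52, 57, 36, 63, 75] (3 swaps)
Pass 2: [27, 52, 54, 36, 57, 63, 75] (2 swaps)

After 2 passes: [27, 52, 54, 36, 57, 63, 75]


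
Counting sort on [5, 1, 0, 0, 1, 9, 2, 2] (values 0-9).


Input: [5, 1, 0, 0, 1, 9, 2, 2]
Counts: [2, 2, 2, 0, 0, 1, 0, 0, 0, 1]

Sorted: [0, 0, 1, 1, 2, 2, 5, 9]


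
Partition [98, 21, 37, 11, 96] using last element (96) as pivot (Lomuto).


Pivot: 96
  21 <= 96: swap -> [21, 98, 37, 11, 96]
  37 <= 96: swap -> [21, 37, 98, 11, 96]
  11 <= 96: swap -> [21, 37, 11, 98, 96]
Place pivot at 3: [21, 37, 11, 96, 98]

Partitioned: [21, 37, 11, 96, 98]


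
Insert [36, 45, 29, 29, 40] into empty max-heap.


Insert 36: [36]
Insert 45: [45, 36]
Insert 29: [45, 36, 29]
Insert 29: [45, 36, 29, 29]
Insert 40: [45, 40, 29, 29, 36]

Final heap: [45, 40, 29, 29, 36]


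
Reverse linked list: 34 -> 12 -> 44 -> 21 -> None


Step 1: curr=34, set curr.next=prev(None) | reversed so far: 34
Step 2: curr=12, set curr.next=prev(34) | reversed so far: 12 -> 34
Step 3: curr=44, set curr.next=prev(12) | reversed so far: 44 -> 12 -> 34
Step 4: curr=21, set curr.next=prev(44) | reversed so far: 21 -> 44 -> 12 -> 34

21 -> 44 -> 12 -> 34 -> None


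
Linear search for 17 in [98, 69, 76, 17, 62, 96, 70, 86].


i=0: 98!=17
i=1: 69!=17
i=2: 76!=17
i=3: 17==17 found!

Found at 3, 4 comps


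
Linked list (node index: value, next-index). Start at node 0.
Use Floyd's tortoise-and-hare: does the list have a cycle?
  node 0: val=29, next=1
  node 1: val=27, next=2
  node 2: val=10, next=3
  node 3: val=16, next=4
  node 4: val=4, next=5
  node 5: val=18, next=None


Floyd's tortoise (slow, +1) and hare (fast, +2):
  init: slow=0, fast=0
  step 1: slow=1, fast=2
  step 2: slow=2, fast=4
  step 3: fast 4->5->None, no cycle

Cycle: no


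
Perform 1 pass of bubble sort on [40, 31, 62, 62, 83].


Initial: [40, 31, 62, 62, 83]
Pass 1: [31, 40, 62, 62, 83] (1 swaps)

After 1 pass: [31, 40, 62, 62, 83]


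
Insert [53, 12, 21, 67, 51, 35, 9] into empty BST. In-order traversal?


Insert 53: root
Insert 12: L from 53
Insert 21: L from 53 -> R from 12
Insert 67: R from 53
Insert 51: L from 53 -> R from 12 -> R from 21
Insert 35: L from 53 -> R from 12 -> R from 21 -> L from 51
Insert 9: L from 53 -> L from 12

In-order: [9, 12, 21, 35, 51, 53, 67]


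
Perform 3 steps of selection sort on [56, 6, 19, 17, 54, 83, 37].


Initial: [56, 6, 19, 17, 54, 83, 37]
Step 1: min=6 at 1
  Swap: [6, 56, 19, 17, 54, 83, 37]
Step 2: min=17 at 3
  Swap: [6, 17, 19, 56, 54, 83, 37]
Step 3: min=19 at 2
  Swap: [6, 17, 19, 56, 54, 83, 37]

After 3 steps: [6, 17, 19, 56, 54, 83, 37]


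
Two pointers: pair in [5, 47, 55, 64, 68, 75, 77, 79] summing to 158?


lo=0(5)+hi=7(79)=84
lo=1(47)+hi=7(79)=126
lo=2(55)+hi=7(79)=134
lo=3(64)+hi=7(79)=143
lo=4(68)+hi=7(79)=147
lo=5(75)+hi=7(79)=154
lo=6(77)+hi=7(79)=156

No pair found


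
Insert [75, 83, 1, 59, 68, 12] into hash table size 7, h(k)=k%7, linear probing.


Insert 75: h=5 -> slot 5
Insert 83: h=6 -> slot 6
Insert 1: h=1 -> slot 1
Insert 59: h=3 -> slot 3
Insert 68: h=5, 2 probes -> slot 0
Insert 12: h=5, 4 probes -> slot 2

Table: [68, 1, 12, 59, None, 75, 83]


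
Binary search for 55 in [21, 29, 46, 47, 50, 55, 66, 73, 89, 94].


Step 1: lo=0, hi=9, mid=4, val=50
Step 2: lo=5, hi=9, mid=7, val=73
Step 3: lo=5, hi=6, mid=5, val=55

Found at index 5


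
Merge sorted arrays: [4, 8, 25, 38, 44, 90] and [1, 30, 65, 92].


Take 1 from B
Take 4 from A
Take 8 from A
Take 25 from A
Take 30 from B
Take 38 from A
Take 44 from A
Take 65 from B
Take 90 from A

Merged: [1, 4, 8, 25, 30, 38, 44, 65, 90, 92]


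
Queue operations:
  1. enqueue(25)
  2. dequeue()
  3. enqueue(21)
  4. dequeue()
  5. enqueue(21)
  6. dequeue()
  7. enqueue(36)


enqueue(25) -> [25]
dequeue()->25, []
enqueue(21) -> [21]
dequeue()->21, []
enqueue(21) -> [21]
dequeue()->21, []
enqueue(36) -> [36]

Final queue: [36]


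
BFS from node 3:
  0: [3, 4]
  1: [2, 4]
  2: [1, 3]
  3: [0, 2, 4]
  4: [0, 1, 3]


Visit 3, enqueue [0, 2, 4]
Visit 0, enqueue []
Visit 2, enqueue [1]
Visit 4, enqueue []
Visit 1, enqueue []

BFS order: [3, 0, 2, 4, 1]


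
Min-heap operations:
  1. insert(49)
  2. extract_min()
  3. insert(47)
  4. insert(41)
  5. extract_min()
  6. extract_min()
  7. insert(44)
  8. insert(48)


insert(49) -> [49]
extract_min()->49, []
insert(47) -> [47]
insert(41) -> [41, 47]
extract_min()->41, [47]
extract_min()->47, []
insert(44) -> [44]
insert(48) -> [44, 48]

Final heap: [44, 48]


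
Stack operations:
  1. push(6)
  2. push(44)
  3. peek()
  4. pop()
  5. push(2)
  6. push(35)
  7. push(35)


push(6) -> [6]
push(44) -> [6, 44]
peek()->44
pop()->44, [6]
push(2) -> [6, 2]
push(35) -> [6, 2, 35]
push(35) -> [6, 2, 35, 35]

Final stack: [6, 2, 35, 35]


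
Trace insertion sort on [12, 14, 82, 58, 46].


Initial: [12, 14, 82, 58, 46]
Insert 14: [12, 14, 82, 58, 46]
Insert 82: [12, 14, 82, 58, 46]
Insert 58: [12, 14, 58, 82, 46]
Insert 46: [12, 14, 46, 58, 82]

Sorted: [12, 14, 46, 58, 82]


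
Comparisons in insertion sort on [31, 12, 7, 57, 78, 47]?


Algorithm: insertion sort
Input: [31, 12, 7, 57, 78, 47]
Sorted: [7, 12, 31, 47, 57, 78]

8


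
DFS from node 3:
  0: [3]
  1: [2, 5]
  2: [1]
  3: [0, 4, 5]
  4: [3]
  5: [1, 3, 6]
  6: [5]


Visit 3, push [5, 4, 0]
Visit 0, push []
Visit 4, push []
Visit 5, push [6, 1]
Visit 1, push [2]
Visit 2, push []
Visit 6, push []

DFS order: [3, 0, 4, 5, 1, 2, 6]


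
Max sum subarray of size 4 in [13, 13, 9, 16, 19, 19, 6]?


[0:4]: 51
[1:5]: 57
[2:6]: 63
[3:7]: 60

Max: 63 at [2:6]


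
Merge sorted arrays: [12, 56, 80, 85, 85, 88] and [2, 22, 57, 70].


Take 2 from B
Take 12 from A
Take 22 from B
Take 56 from A
Take 57 from B
Take 70 from B

Merged: [2, 12, 22, 56, 57, 70, 80, 85, 85, 88]


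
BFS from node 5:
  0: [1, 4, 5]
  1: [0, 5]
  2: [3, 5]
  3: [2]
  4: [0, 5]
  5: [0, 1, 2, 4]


Visit 5, enqueue [0, 1, 2, 4]
Visit 0, enqueue []
Visit 1, enqueue []
Visit 2, enqueue [3]
Visit 4, enqueue []
Visit 3, enqueue []

BFS order: [5, 0, 1, 2, 4, 3]


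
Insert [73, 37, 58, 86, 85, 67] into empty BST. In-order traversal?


Insert 73: root
Insert 37: L from 73
Insert 58: L from 73 -> R from 37
Insert 86: R from 73
Insert 85: R from 73 -> L from 86
Insert 67: L from 73 -> R from 37 -> R from 58

In-order: [37, 58, 67, 73, 85, 86]


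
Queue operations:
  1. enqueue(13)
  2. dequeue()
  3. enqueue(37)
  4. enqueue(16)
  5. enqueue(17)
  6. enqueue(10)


enqueue(13) -> [13]
dequeue()->13, []
enqueue(37) -> [37]
enqueue(16) -> [37, 16]
enqueue(17) -> [37, 16, 17]
enqueue(10) -> [37, 16, 17, 10]

Final queue: [37, 16, 17, 10]


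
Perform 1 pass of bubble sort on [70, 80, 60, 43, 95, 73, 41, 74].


Initial: [70, 80, 60, 43, 95, 73, 41, 74]
Pass 1: [70, 60, 43, 80, 73, 41, 74, 95] (5 swaps)

After 1 pass: [70, 60, 43, 80, 73, 41, 74, 95]


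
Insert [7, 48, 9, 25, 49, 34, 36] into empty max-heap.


Insert 7: [7]
Insert 48: [48, 7]
Insert 9: [48, 7, 9]
Insert 25: [48, 25, 9, 7]
Insert 49: [49, 48, 9, 7, 25]
Insert 34: [49, 48, 34, 7, 25, 9]
Insert 36: [49, 48, 36, 7, 25, 9, 34]

Final heap: [49, 48, 36, 7, 25, 9, 34]


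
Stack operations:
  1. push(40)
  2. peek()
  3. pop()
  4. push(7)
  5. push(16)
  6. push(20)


push(40) -> [40]
peek()->40
pop()->40, []
push(7) -> [7]
push(16) -> [7, 16]
push(20) -> [7, 16, 20]

Final stack: [7, 16, 20]


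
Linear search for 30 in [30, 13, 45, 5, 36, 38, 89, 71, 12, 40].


i=0: 30==30 found!

Found at 0, 1 comps


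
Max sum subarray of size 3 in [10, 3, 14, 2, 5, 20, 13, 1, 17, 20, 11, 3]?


[0:3]: 27
[1:4]: 19
[2:5]: 21
[3:6]: 27
[4:7]: 38
[5:8]: 34
[6:9]: 31
[7:10]: 38
[8:11]: 48
[9:12]: 34

Max: 48 at [8:11]


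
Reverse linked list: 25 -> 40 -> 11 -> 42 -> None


Step 1: curr=25, set curr.next=prev(None) | reversed so far: 25
Step 2: curr=40, set curr.next=prev(25) | reversed so far: 40 -> 25
Step 3: curr=11, set curr.next=prev(40) | reversed so far: 11 -> 40 -> 25
Step 4: curr=42, set curr.next=prev(11) | reversed so far: 42 -> 11 -> 40 -> 25

42 -> 11 -> 40 -> 25 -> None


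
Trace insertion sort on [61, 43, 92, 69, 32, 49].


Initial: [61, 43, 92, 69, 32, 49]
Insert 43: [43, 61, 92, 69, 32, 49]
Insert 92: [43, 61, 92, 69, 32, 49]
Insert 69: [43, 61, 69, 92, 32, 49]
Insert 32: [32, 43, 61, 69, 92, 49]
Insert 49: [32, 43, 49, 61, 69, 92]

Sorted: [32, 43, 49, 61, 69, 92]


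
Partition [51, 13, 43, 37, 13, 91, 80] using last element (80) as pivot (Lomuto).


Pivot: 80
  51 <= 80: advance i (no swap)
  13 <= 80: advance i (no swap)
  43 <= 80: advance i (no swap)
  37 <= 80: advance i (no swap)
  13 <= 80: advance i (no swap)
Place pivot at 5: [51, 13, 43, 37, 13, 80, 91]

Partitioned: [51, 13, 43, 37, 13, 80, 91]


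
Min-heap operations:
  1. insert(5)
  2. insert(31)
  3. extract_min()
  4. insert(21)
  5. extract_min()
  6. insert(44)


insert(5) -> [5]
insert(31) -> [5, 31]
extract_min()->5, [31]
insert(21) -> [21, 31]
extract_min()->21, [31]
insert(44) -> [31, 44]

Final heap: [31, 44]


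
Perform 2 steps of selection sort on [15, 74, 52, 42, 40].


Initial: [15, 74, 52, 42, 40]
Step 1: min=15 at 0
  Swap: [15, 74, 52, 42, 40]
Step 2: min=40 at 4
  Swap: [15, 40, 52, 42, 74]

After 2 steps: [15, 40, 52, 42, 74]


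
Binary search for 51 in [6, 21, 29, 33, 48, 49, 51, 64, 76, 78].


Step 1: lo=0, hi=9, mid=4, val=48
Step 2: lo=5, hi=9, mid=7, val=64
Step 3: lo=5, hi=6, mid=5, val=49
Step 4: lo=6, hi=6, mid=6, val=51

Found at index 6


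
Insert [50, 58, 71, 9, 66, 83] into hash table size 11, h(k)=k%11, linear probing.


Insert 50: h=6 -> slot 6
Insert 58: h=3 -> slot 3
Insert 71: h=5 -> slot 5
Insert 9: h=9 -> slot 9
Insert 66: h=0 -> slot 0
Insert 83: h=6, 1 probes -> slot 7

Table: [66, None, None, 58, None, 71, 50, 83, None, 9, None]


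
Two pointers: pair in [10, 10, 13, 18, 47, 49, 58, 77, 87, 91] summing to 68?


lo=0(10)+hi=9(91)=101
lo=0(10)+hi=8(87)=97
lo=0(10)+hi=7(77)=87
lo=0(10)+hi=6(58)=68

Yes: 10+58=68


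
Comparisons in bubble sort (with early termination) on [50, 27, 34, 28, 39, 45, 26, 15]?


Algorithm: bubble sort (with early termination)
Input: [50, 27, 34, 28, 39, 45, 26, 15]
Sorted: [15, 26, 27, 28, 34, 39, 45, 50]

28


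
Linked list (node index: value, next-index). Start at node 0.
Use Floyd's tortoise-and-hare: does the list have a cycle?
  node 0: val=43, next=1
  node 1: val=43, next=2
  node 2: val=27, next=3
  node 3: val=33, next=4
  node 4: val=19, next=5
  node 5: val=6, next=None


Floyd's tortoise (slow, +1) and hare (fast, +2):
  init: slow=0, fast=0
  step 1: slow=1, fast=2
  step 2: slow=2, fast=4
  step 3: fast 4->5->None, no cycle

Cycle: no


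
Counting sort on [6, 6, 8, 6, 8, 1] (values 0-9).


Input: [6, 6, 8, 6, 8, 1]
Counts: [0, 1, 0, 0, 0, 0, 3, 0, 2, 0]

Sorted: [1, 6, 6, 6, 8, 8]


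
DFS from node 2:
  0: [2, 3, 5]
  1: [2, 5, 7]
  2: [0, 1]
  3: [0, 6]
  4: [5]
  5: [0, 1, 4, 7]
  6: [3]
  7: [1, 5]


Visit 2, push [1, 0]
Visit 0, push [5, 3]
Visit 3, push [6]
Visit 6, push []
Visit 5, push [7, 4, 1]
Visit 1, push [7]
Visit 7, push []
Visit 4, push []

DFS order: [2, 0, 3, 6, 5, 1, 7, 4]


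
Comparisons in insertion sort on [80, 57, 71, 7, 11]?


Algorithm: insertion sort
Input: [80, 57, 71, 7, 11]
Sorted: [7, 11, 57, 71, 80]

10


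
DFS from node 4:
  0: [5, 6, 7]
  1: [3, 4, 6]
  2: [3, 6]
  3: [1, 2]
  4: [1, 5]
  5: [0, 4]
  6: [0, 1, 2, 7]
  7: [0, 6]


Visit 4, push [5, 1]
Visit 1, push [6, 3]
Visit 3, push [2]
Visit 2, push [6]
Visit 6, push [7, 0]
Visit 0, push [7, 5]
Visit 5, push []
Visit 7, push []

DFS order: [4, 1, 3, 2, 6, 0, 5, 7]


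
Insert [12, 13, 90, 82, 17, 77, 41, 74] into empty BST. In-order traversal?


Insert 12: root
Insert 13: R from 12
Insert 90: R from 12 -> R from 13
Insert 82: R from 12 -> R from 13 -> L from 90
Insert 17: R from 12 -> R from 13 -> L from 90 -> L from 82
Insert 77: R from 12 -> R from 13 -> L from 90 -> L from 82 -> R from 17
Insert 41: R from 12 -> R from 13 -> L from 90 -> L from 82 -> R from 17 -> L from 77
Insert 74: R from 12 -> R from 13 -> L from 90 -> L from 82 -> R from 17 -> L from 77 -> R from 41

In-order: [12, 13, 17, 41, 74, 77, 82, 90]


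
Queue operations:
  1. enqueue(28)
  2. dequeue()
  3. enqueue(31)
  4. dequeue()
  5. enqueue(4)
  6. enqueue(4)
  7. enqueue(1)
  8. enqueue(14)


enqueue(28) -> [28]
dequeue()->28, []
enqueue(31) -> [31]
dequeue()->31, []
enqueue(4) -> [4]
enqueue(4) -> [4, 4]
enqueue(1) -> [4, 4, 1]
enqueue(14) -> [4, 4, 1, 14]

Final queue: [4, 4, 1, 14]


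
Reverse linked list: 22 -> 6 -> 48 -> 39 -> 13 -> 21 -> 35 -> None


Step 1: curr=22, set curr.next=prev(None) | reversed so far: 22
Step 2: curr=6, set curr.next=prev(22) | reversed so far: 6 -> 22
Step 3: curr=48, set curr.next=prev(6) | reversed so far: 48 -> 6 -> 22
Step 4: curr=39, set curr.next=prev(48) | reversed so far: 39 -> 48 -> 6 -> 22
Step 5: curr=13, set curr.next=prev(39) | reversed so far: 13 -> 39 -> 48 -> 6 -> 22
Step 6: curr=21, set curr.next=prev(13) | reversed so far: 21 -> 13 -> 39 -> 48 -> 6 -> 22
Step 7: curr=35, set curr.next=prev(21) | reversed so far: 35 -> 21 -> 13 -> 39 -> 48 -> 6 -> 22

35 -> 21 -> 13 -> 39 -> 48 -> 6 -> 22 -> None


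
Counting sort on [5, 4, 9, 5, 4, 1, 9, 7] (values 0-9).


Input: [5, 4, 9, 5, 4, 1, 9, 7]
Counts: [0, 1, 0, 0, 2, 2, 0, 1, 0, 2]

Sorted: [1, 4, 4, 5, 5, 7, 9, 9]


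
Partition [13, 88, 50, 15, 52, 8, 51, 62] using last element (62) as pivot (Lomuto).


Pivot: 62
  13 <= 62: advance i (no swap)
  50 <= 62: swap -> [13, 50, 88, 15, 52, 8, 51, 62]
  15 <= 62: swap -> [13, 50, 15, 88, 52, 8, 51, 62]
  52 <= 62: swap -> [13, 50, 15, 52, 88, 8, 51, 62]
  8 <= 62: swap -> [13, 50, 15, 52, 8, 88, 51, 62]
  51 <= 62: swap -> [13, 50, 15, 52, 8, 51, 88, 62]
Place pivot at 6: [13, 50, 15, 52, 8, 51, 62, 88]

Partitioned: [13, 50, 15, 52, 8, 51, 62, 88]


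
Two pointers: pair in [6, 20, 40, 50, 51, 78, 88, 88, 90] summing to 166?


lo=0(6)+hi=8(90)=96
lo=1(20)+hi=8(90)=110
lo=2(40)+hi=8(90)=130
lo=3(50)+hi=8(90)=140
lo=4(51)+hi=8(90)=141
lo=5(78)+hi=8(90)=168
lo=5(78)+hi=7(88)=166

Yes: 78+88=166


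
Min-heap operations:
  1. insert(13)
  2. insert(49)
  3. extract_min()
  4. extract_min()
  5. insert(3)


insert(13) -> [13]
insert(49) -> [13, 49]
extract_min()->13, [49]
extract_min()->49, []
insert(3) -> [3]

Final heap: [3]


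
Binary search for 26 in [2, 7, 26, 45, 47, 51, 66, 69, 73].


Step 1: lo=0, hi=8, mid=4, val=47
Step 2: lo=0, hi=3, mid=1, val=7
Step 3: lo=2, hi=3, mid=2, val=26

Found at index 2


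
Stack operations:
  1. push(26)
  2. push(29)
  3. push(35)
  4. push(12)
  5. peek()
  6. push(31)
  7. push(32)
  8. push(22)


push(26) -> [26]
push(29) -> [26, 29]
push(35) -> [26, 29, 35]
push(12) -> [26, 29, 35, 12]
peek()->12
push(31) -> [26, 29, 35, 12, 31]
push(32) -> [26, 29, 35, 12, 31, 32]
push(22) -> [26, 29, 35, 12, 31, 32, 22]

Final stack: [26, 29, 35, 12, 31, 32, 22]


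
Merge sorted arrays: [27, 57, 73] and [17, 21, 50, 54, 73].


Take 17 from B
Take 21 from B
Take 27 from A
Take 50 from B
Take 54 from B
Take 57 from A
Take 73 from A

Merged: [17, 21, 27, 50, 54, 57, 73, 73]


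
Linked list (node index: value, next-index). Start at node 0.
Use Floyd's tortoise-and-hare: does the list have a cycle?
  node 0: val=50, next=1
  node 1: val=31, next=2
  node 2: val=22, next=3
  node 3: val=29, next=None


Floyd's tortoise (slow, +1) and hare (fast, +2):
  init: slow=0, fast=0
  step 1: slow=1, fast=2
  step 2: fast 2->3->None, no cycle

Cycle: no


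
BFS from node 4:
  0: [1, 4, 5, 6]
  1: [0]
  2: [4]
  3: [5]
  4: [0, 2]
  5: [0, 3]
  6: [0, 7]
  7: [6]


Visit 4, enqueue [0, 2]
Visit 0, enqueue [1, 5, 6]
Visit 2, enqueue []
Visit 1, enqueue []
Visit 5, enqueue [3]
Visit 6, enqueue [7]
Visit 3, enqueue []
Visit 7, enqueue []

BFS order: [4, 0, 2, 1, 5, 6, 3, 7]


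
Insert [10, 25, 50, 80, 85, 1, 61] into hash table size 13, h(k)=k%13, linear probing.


Insert 10: h=10 -> slot 10
Insert 25: h=12 -> slot 12
Insert 50: h=11 -> slot 11
Insert 80: h=2 -> slot 2
Insert 85: h=7 -> slot 7
Insert 1: h=1 -> slot 1
Insert 61: h=9 -> slot 9

Table: [None, 1, 80, None, None, None, None, 85, None, 61, 10, 50, 25]


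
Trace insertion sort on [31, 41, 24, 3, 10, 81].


Initial: [31, 41, 24, 3, 10, 81]
Insert 41: [31, 41, 24, 3, 10, 81]
Insert 24: [24, 31, 41, 3, 10, 81]
Insert 3: [3, 24, 31, 41, 10, 81]
Insert 10: [3, 10, 24, 31, 41, 81]
Insert 81: [3, 10, 24, 31, 41, 81]

Sorted: [3, 10, 24, 31, 41, 81]


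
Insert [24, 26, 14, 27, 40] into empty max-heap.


Insert 24: [24]
Insert 26: [26, 24]
Insert 14: [26, 24, 14]
Insert 27: [27, 26, 14, 24]
Insert 40: [40, 27, 14, 24, 26]

Final heap: [40, 27, 14, 24, 26]


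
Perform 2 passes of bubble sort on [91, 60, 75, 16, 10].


Initial: [91, 60, 75, 16, 10]
Pass 1: [60, 75, 16, 10, 91] (4 swaps)
Pass 2: [60, 16, 10, 75, 91] (2 swaps)

After 2 passes: [60, 16, 10, 75, 91]


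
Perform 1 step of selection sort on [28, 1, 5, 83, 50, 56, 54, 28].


Initial: [28, 1, 5, 83, 50, 56, 54, 28]
Step 1: min=1 at 1
  Swap: [1, 28, 5, 83, 50, 56, 54, 28]

After 1 step: [1, 28, 5, 83, 50, 56, 54, 28]


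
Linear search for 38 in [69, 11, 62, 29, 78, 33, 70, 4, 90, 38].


i=0: 69!=38
i=1: 11!=38
i=2: 62!=38
i=3: 29!=38
i=4: 78!=38
i=5: 33!=38
i=6: 70!=38
i=7: 4!=38
i=8: 90!=38
i=9: 38==38 found!

Found at 9, 10 comps


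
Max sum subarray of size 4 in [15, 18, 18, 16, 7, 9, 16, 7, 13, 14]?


[0:4]: 67
[1:5]: 59
[2:6]: 50
[3:7]: 48
[4:8]: 39
[5:9]: 45
[6:10]: 50

Max: 67 at [0:4]


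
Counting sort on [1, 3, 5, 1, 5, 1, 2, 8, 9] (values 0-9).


Input: [1, 3, 5, 1, 5, 1, 2, 8, 9]
Counts: [0, 3, 1, 1, 0, 2, 0, 0, 1, 1]

Sorted: [1, 1, 1, 2, 3, 5, 5, 8, 9]


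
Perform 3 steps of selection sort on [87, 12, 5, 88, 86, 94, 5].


Initial: [87, 12, 5, 88, 86, 94, 5]
Step 1: min=5 at 2
  Swap: [5, 12, 87, 88, 86, 94, 5]
Step 2: min=5 at 6
  Swap: [5, 5, 87, 88, 86, 94, 12]
Step 3: min=12 at 6
  Swap: [5, 5, 12, 88, 86, 94, 87]

After 3 steps: [5, 5, 12, 88, 86, 94, 87]


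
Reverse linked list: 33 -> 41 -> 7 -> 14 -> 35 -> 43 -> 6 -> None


Step 1: curr=33, set curr.next=prev(None) | reversed so far: 33
Step 2: curr=41, set curr.next=prev(33) | reversed so far: 41 -> 33
Step 3: curr=7, set curr.next=prev(41) | reversed so far: 7 -> 41 -> 33
Step 4: curr=14, set curr.next=prev(7) | reversed so far: 14 -> 7 -> 41 -> 33
Step 5: curr=35, set curr.next=prev(14) | reversed so far: 35 -> 14 -> 7 -> 41 -> 33
Step 6: curr=43, set curr.next=prev(35) | reversed so far: 43 -> 35 -> 14 -> 7 -> 41 -> 33
Step 7: curr=6, set curr.next=prev(43) | reversed so far: 6 -> 43 -> 35 -> 14 -> 7 -> 41 -> 33

6 -> 43 -> 35 -> 14 -> 7 -> 41 -> 33 -> None


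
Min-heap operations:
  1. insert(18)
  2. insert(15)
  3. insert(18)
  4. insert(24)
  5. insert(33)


insert(18) -> [18]
insert(15) -> [15, 18]
insert(18) -> [15, 18, 18]
insert(24) -> [15, 18, 18, 24]
insert(33) -> [15, 18, 18, 24, 33]

Final heap: [15, 18, 18, 24, 33]


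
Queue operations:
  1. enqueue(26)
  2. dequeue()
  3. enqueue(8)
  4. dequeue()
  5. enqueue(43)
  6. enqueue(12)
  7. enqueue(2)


enqueue(26) -> [26]
dequeue()->26, []
enqueue(8) -> [8]
dequeue()->8, []
enqueue(43) -> [43]
enqueue(12) -> [43, 12]
enqueue(2) -> [43, 12, 2]

Final queue: [43, 12, 2]


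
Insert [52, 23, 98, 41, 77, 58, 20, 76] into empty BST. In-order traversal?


Insert 52: root
Insert 23: L from 52
Insert 98: R from 52
Insert 41: L from 52 -> R from 23
Insert 77: R from 52 -> L from 98
Insert 58: R from 52 -> L from 98 -> L from 77
Insert 20: L from 52 -> L from 23
Insert 76: R from 52 -> L from 98 -> L from 77 -> R from 58

In-order: [20, 23, 41, 52, 58, 76, 77, 98]


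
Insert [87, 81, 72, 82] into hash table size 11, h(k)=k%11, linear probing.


Insert 87: h=10 -> slot 10
Insert 81: h=4 -> slot 4
Insert 72: h=6 -> slot 6
Insert 82: h=5 -> slot 5

Table: [None, None, None, None, 81, 82, 72, None, None, None, 87]


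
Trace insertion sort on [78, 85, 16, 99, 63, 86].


Initial: [78, 85, 16, 99, 63, 86]
Insert 85: [78, 85, 16, 99, 63, 86]
Insert 16: [16, 78, 85, 99, 63, 86]
Insert 99: [16, 78, 85, 99, 63, 86]
Insert 63: [16, 63, 78, 85, 99, 86]
Insert 86: [16, 63, 78, 85, 86, 99]

Sorted: [16, 63, 78, 85, 86, 99]


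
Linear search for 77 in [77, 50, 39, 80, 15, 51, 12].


i=0: 77==77 found!

Found at 0, 1 comps


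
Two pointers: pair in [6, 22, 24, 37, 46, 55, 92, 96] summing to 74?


lo=0(6)+hi=7(96)=102
lo=0(6)+hi=6(92)=98
lo=0(6)+hi=5(55)=61
lo=1(22)+hi=5(55)=77
lo=1(22)+hi=4(46)=68
lo=2(24)+hi=4(46)=70
lo=3(37)+hi=4(46)=83

No pair found
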